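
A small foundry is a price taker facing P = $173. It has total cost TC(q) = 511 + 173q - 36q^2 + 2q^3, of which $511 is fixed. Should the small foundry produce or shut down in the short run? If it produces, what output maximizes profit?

Variable cost is VC = 173q - 36q^2 + 2q^3, so AVC = VC/q = 173 - 36q + 2q^2 and MC = dTC/dq = 173 - 72q + 6q^2.
AVC is minimized where dAVC/dq = -36 + 4q = 0, at q = 9; min AVC = 173 - 36·9 + 2·9^2 = $11.
Since P = $173 ≥ min AVC = $11, price covers variable cost and the firm should produce.
Solving P = MC: -72q + 6q^2 = 0 ⇒ q = 0 or 12. On the upward-sloping branch, q* = 12.
Check: AVC at q = 12 is $29 ≤ P, so revenue covers variable cost.
Profit = P·q − TC = 173·12 − 859 = $1217.

Produce at q = 12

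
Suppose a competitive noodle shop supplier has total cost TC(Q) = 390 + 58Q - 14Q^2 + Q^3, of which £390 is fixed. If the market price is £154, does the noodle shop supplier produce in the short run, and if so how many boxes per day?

Produce at Q = 12

From TC, MC = TC'(Q) = 58 - 28Q + 3Q^2 and AVC = VC/Q = 58 - 14Q + Q^2.
AVC is minimized where dAVC/dQ = -14 + 2Q = 0, at Q = 7; min AVC = 58 - 14·7 + 7^2 = £9.
P = £154 exceeds min AVC = £9, so the firm stays open.
Solving P = MC: -96 - 28Q + 3Q^2 = 0 ⇒ Q = -8/3 or 12. On the upward-sloping branch, Q* = 12.
Check: AVC at Q = 12 is £34 ≤ P, so revenue covers variable cost.
Profit = P·Q − TC = 154·12 − 798 = £1050.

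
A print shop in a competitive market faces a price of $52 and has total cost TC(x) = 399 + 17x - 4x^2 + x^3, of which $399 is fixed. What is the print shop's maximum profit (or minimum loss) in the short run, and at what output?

Profit = -$249 at x = 5

AVC = 17 - 4x + x^2 has its minimum $13 at x = 2; price $52 clears that bar, so the firm operates.
MC = 17 - 8x + 3x^2. Setting P = MC and taking the root on the rising branch gives x* = 5.
TR = 52·5 = 260. TC = 399 + 110 = 509. Profit = 260 − 509 = -$249.
Shutting down would mean losing the fixed cost of $399, so operating at a loss of $249 is better by $150.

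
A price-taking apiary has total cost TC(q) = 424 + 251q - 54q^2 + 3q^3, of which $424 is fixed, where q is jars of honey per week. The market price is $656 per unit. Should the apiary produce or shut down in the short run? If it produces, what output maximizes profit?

Strip out fixed cost: VC = 251q - 54q^2 + 3q^3. Then AVC = 251 - 54q + 3q^2 and MC = 251 - 108q + 9q^2.
AVC is minimized where dAVC/dq = -54 + 6q = 0, at q = 9; min AVC = 251 - 54·9 + 3·9^2 = $8.
Because $656 ≥ $8, revenue can cover variable cost; the firm operates.
Set P = MC: 656 = 251 - 108q + 9q^2 → -405 - 108q + 9q^2 = 0. The roots are q = -3 and q = 15; the profit-maximizing output is on the rising part of MC, so q* = 15.
Check: AVC at q = 15 is $116 ≤ P, so revenue covers variable cost.
Profit = P·q − TC = 656·15 − 2164 = $7676.

Produce at q = 15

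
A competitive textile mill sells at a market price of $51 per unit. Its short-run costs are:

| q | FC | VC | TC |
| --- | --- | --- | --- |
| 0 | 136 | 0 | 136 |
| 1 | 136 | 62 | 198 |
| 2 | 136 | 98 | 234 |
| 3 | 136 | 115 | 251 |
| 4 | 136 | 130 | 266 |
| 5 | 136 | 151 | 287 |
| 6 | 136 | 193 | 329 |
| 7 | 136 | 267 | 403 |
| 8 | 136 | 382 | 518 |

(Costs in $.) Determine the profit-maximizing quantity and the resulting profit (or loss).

Profit at each row (π = 51q − TC): q=0: -136; q=1: -147; q=2: -132; q=3: -98; q=4: -62; q=5: -32; q=6: -23; q=7: -46; q=8: -110.
Profit is maximized at q = 6. AVC there is 193/6 = $32.17 ≤ P, so producing beats shutting down (which would give -$136).

q = 6; profit = -$23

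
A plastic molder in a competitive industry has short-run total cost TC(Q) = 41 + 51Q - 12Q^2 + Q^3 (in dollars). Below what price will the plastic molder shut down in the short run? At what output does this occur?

The shutdown price is the minimum of AVC. VC = 51Q - 12Q^2 + Q^3, so AVC = 51 - 12Q + Q^2.
At the minimum of AVC, MC = AVC. MC = 51 - 24Q + 3Q^2; setting MC = AVC gives 2Q^2 - 12Q = 0, so Q = 6. min AVC = 15.
So the shutdown price is $15.

$15 per unit, at Q = 6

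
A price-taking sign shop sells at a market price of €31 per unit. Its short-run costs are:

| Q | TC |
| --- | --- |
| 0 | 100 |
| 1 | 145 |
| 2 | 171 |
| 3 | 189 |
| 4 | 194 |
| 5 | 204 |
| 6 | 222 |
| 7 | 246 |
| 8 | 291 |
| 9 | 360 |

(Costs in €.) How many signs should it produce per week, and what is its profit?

Q = 7; profit = -€29

Compute π = P·Q − TC at each output: Q=0: -100; Q=1: -114; Q=2: -109; Q=3: -96; Q=4: -70; Q=5: -49; Q=6: -36; Q=7: -29; Q=8: -43; Q=9: -81.
Profit is maximized at Q = 7. AVC there is 146/7 = €20.86 ≤ P, so producing beats shutting down (which would give -€100).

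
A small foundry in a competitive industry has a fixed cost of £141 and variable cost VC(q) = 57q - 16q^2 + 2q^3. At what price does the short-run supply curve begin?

The firm shuts down when price falls below the minimum of average variable cost. AVC = VC/q = 57 - 16q + 2q^2.
At the minimum of AVC, MC = AVC. MC = 57 - 32q + 6q^2; setting MC = AVC gives 4q^2 - 16q = 0, so q = 4. min AVC = 25.
For P < £25 the firm produces nothing.

£25 per unit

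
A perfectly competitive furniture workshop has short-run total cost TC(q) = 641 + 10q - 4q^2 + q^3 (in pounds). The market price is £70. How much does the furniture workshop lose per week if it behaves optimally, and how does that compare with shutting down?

AVC = 10 - 4q + q^2 has its minimum £6 at q = 2; price £70 clears that bar, so the firm operates.
MC = 10 - 8q + 3q^2. Setting P = MC and taking the root on the rising branch gives q* = 6.
TR = 70·6 = 420. TC = 641 + 132 = 773. Profit = 420 − 773 = -£353.
That loss of £353 beats the £641 the firm would lose by shutting down; producing recovers £288 of fixed cost.

Profit = -£353 at q = 6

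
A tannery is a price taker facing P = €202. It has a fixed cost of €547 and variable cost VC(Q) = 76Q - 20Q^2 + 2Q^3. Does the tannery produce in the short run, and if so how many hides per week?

Variable cost is VC = 76Q - 20Q^2 + 2Q^3, so AVC = VC/Q = 76 - 20Q + 2Q^2 and MC = dTC/dQ = 76 - 40Q + 6Q^2.
The AVC parabola has its vertex at Q = 20/4 = 5, where AVC = 76 - 20·5 + 2·5^2 = €26.
P = €202 exceeds min AVC = €26, so the firm stays open.
Set P = MC: 202 = 76 - 40Q + 6Q^2 → -126 - 40Q + 6Q^2 = 0. The roots are Q = -7/3 and Q = 9; the profit-maximizing output is on the rising part of MC, so Q* = 9.
Check: AVC at Q = 9 is €58 ≤ P, so revenue covers variable cost.
Profit = P·Q − TC = 202·9 − 1069 = €749.

Produce at Q = 9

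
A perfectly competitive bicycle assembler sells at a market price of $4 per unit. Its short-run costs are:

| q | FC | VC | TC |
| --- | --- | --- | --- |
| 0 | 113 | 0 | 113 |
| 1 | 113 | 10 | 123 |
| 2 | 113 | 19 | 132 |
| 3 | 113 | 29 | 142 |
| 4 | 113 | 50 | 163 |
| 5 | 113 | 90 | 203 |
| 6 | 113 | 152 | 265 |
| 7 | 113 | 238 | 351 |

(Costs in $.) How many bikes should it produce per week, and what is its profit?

q = 0 (shut down); profit = -$113

Tabulate TR − TC: q=0: -113; q=1: -119; q=2: -124; q=3: -130; q=4: -147; q=5: -183; q=6: -241; q=7: -323.
Profit is highest at q = 0. Equivalently, the lowest AVC in the table is 19/2 ≈ $9.50 at q = 2, and P = $4 falls below it — price never covers variable cost, so the firm shuts down and loses only its fixed cost.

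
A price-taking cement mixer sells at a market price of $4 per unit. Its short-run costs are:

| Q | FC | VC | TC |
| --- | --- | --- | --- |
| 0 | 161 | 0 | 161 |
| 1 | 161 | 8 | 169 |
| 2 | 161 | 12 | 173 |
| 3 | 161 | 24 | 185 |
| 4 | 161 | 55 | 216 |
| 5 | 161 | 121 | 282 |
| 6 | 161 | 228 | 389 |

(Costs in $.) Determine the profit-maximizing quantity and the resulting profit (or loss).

Profit at each row (π = 4Q − TC): Q=0: -161; Q=1: -165; Q=2: -165; Q=3: -173; Q=4: -200; Q=5: -262; Q=6: -365.
Profit is highest at Q = 0. Equivalently, the lowest AVC in the table is 12/2 ≈ $6 at Q = 2, and P = $4 falls below it — price never covers variable cost, so the firm shuts down and loses only its fixed cost.

Q = 0 (shut down); profit = -$161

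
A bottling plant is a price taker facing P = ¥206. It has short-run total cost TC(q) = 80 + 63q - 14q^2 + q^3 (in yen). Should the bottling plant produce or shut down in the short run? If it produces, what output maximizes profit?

From TC, MC = TC'(q) = 63 - 28q + 3q^2 and AVC = VC/q = 63 - 14q + q^2.
The AVC parabola has its vertex at q = 14/2 = 7, where AVC = 63 - 14·7 + 7^2 = ¥14.
P = ¥206 exceeds min AVC = ¥14, so the firm stays open.
P = MC gives -143 - 28q + 3q^2 = 0, with roots -11/3 and 13. Take the larger (rising MC): q* = 13.
Check: AVC at q = 13 is ¥50 ≤ P, so revenue covers variable cost.
Profit = P·q − TC = 206·13 − 730 = ¥1948.

Produce at q = 13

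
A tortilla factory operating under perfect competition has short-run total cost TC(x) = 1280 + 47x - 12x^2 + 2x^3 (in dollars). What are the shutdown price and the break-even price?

AVC = 47 - 12x + 2x^2; minimized at x = 3, giving min AVC = $29. That is the shutdown price.
ATC = 1280/x + 47 - 12x + 2x^2. Setting dATC/dx = −1280/x^2 − 12 + 4x = 0 gives x = 8 (since 4·8^3 − 12·8^2 = 1280).
min ATC = 1280/8 + 47 − 12·8 + 2·8^2 = $239. That is the break-even price.
For $29 ≤ P < $239 the firm produces at a loss; below $29 it shuts down.

Shutdown price = $29; break-even price = $239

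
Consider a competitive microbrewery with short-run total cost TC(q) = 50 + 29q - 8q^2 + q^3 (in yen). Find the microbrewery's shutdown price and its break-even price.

Shutdown price = ¥13; break-even price = ¥24

Shutdown price = min AVC. AVC = 29 - 8q + q^2, with vertex at q = 4 and minimum ¥13.
ATC = 50/q + 29 - 8q + q^2. Setting dATC/dq = −50/q^2 − 8 + 2q = 0 gives q = 5 (since 2·5^3 − 8·5^2 = 50).
min ATC = 50/5 + 29 − 8·5 + 5^2 = ¥24. That is the break-even price.
Between these two prices the firm operates at a loss; above ¥24 it earns a profit.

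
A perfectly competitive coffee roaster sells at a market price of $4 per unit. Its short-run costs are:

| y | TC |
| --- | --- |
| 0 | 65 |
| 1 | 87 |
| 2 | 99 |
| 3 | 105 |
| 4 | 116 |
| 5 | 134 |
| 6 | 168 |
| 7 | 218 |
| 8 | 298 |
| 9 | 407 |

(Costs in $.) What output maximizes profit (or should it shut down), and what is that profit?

y = 0 (shut down); profit = -$65

Compute π = P·y − TC at each output: y=0: -65; y=1: -83; y=2: -91; y=3: -93; y=4: -100; y=5: -114; y=6: -144; y=7: -190; y=8: -266; y=9: -371.
Profit is highest at y = 0. Equivalently, the lowest AVC in the table is 51/4 ≈ $12.75 at y = 4, and P = $4 falls below it — price never covers variable cost, so the firm shuts down and loses only its fixed cost.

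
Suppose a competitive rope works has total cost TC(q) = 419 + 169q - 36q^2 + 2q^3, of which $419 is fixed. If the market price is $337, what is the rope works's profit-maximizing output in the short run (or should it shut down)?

Produce at q = 14

Strip out fixed cost: VC = 169q - 36q^2 + 2q^3. Then AVC = 169 - 36q + 2q^2 and MC = 169 - 72q + 6q^2.
AVC hits its minimum where MC = AVC, at q = 9, giving min AVC = 169 - 36·9 + 2·9^2 = $7.
P = $337 exceeds min AVC = $7, so the firm stays open.
P = MC gives -168 - 72q + 6q^2 = 0, with roots -2 and 14. Take the larger (rising MC): q* = 14.
Check: AVC at q = 14 is $57 ≤ P, so revenue covers variable cost.
Profit = P·q − TC = 337·14 − 1217 = $3501.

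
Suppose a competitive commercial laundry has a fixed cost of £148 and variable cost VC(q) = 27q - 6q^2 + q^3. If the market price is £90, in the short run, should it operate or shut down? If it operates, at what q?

Produce at q = 7

From TC, MC = TC'(q) = 27 - 12q + 3q^2 and AVC = VC/q = 27 - 6q + q^2.
AVC hits its minimum where MC = AVC, at q = 3, giving min AVC = 27 - 6·3 + 3^2 = £18.
Since P = £90 ≥ min AVC = £18, price covers variable cost and the firm should produce.
Set P = MC: 90 = 27 - 12q + 3q^2 → -63 - 12q + 3q^2 = 0. The roots are q = -3 and q = 7; the profit-maximizing output is on the rising part of MC, so q* = 7.
Check: AVC at q = 7 is £34 ≤ P, so revenue covers variable cost.
Profit = P·q − TC = 90·7 − 386 = £244.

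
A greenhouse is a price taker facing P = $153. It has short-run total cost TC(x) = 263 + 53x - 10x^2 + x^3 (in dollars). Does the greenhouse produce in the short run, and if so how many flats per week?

Produce at x = 10

From TC, MC = TC'(x) = 53 - 20x + 3x^2 and AVC = VC/x = 53 - 10x + x^2.
AVC hits its minimum where MC = AVC, at x = 5, giving min AVC = 53 - 10·5 + 5^2 = $28.
Since P = $153 ≥ min AVC = $28, price covers variable cost and the firm should produce.
Solving P = MC: -100 - 20x + 3x^2 = 0 ⇒ x = -10/3 or 10. On the upward-sloping branch, x* = 10.
Check: AVC at x = 10 is $53 ≤ P, so revenue covers variable cost.
Profit = P·x − TC = 153·10 − 793 = $737.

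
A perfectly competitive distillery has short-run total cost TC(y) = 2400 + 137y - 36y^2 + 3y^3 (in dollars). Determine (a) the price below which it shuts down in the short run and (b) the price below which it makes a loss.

AVC = 137 - 36y + 3y^2; minimized at y = 6, giving min AVC = $29. That is the shutdown price.
ATC = 2400/y + 137 - 36y + 3y^2. Setting dATC/dy = −2400/y^2 − 36 + 6y = 0 gives y = 10 (since 6·10^3 − 36·10^2 = 2400).
min ATC = 2400/10 + 137 − 36·10 + 3·10^2 = $317. That is the break-even price.
For $29 ≤ P < $317 the firm produces at a loss; below $29 it shuts down.

Shutdown price = $29; break-even price = $317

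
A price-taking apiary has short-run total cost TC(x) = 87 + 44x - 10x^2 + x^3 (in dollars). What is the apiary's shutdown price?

The shutdown price is the minimum of AVC. VC = 44x - 10x^2 + x^3, so AVC = 44 - 10x + x^2.
At the minimum of AVC, MC = AVC. MC = 44 - 20x + 3x^2; setting MC = AVC gives 2x^2 - 10x = 0, so x = 5. min AVC = 19.
So the shutdown price is $19.

$19 per unit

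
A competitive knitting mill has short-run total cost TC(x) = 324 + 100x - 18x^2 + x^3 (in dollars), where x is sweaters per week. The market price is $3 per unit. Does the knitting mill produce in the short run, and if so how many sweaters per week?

Shut down

Variable cost is VC = 100x - 18x^2 + x^3, so AVC = VC/x = 100 - 18x + x^2 and MC = dTC/dx = 100 - 36x + 3x^2.
AVC is minimized where dAVC/dx = -18 + 2x = 0, at x = 9; min AVC = 100 - 18·9 + 9^2 = $19.
P = $3 lies below min AVC = $19; no output level covers variable cost.
Best response: produce nothing and absorb the $324 fixed cost.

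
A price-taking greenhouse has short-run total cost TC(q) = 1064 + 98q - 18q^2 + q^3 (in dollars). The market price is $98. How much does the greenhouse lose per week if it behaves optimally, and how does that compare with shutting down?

AVC = 98 - 18q + q^2 has its minimum $17 at q = 9; price $98 clears that bar, so the firm operates.
MC = 98 - 36q + 3q^2. Setting P = MC and taking the root on the rising branch gives q* = 12.
TR = 98·12 = 1176. TC = 1064 + 312 = 1376. Profit = 1176 − 1376 = -$200.
That loss of $200 beats the $1064 the firm would lose by shutting down; producing recovers $864 of fixed cost.

Profit = -$200 at q = 12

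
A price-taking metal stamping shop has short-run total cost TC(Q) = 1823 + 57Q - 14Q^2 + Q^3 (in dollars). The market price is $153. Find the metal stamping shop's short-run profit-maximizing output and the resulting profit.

AVC = 57 - 14Q + Q^2; min AVC = $8 at Q = 7. Since P = $153 ≥ min AVC, the firm produces.
MC = 57 - 28Q + 3Q^2. Setting P = MC and taking the root on the rising branch gives Q* = 12.
TR = 153·12 = 1836. TC = 1823 + 396 = 2219. Profit = 1836 − 2219 = -$383.
That loss of $383 beats the $1823 the firm would lose by shutting down; producing recovers $1440 of fixed cost.

Profit = -$383 at Q = 12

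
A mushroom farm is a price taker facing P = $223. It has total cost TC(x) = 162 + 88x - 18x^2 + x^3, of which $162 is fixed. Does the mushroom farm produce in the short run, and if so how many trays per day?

Produce at x = 15

Variable cost is VC = 88x - 18x^2 + x^3, so AVC = VC/x = 88 - 18x + x^2 and MC = dTC/dx = 88 - 36x + 3x^2.
The AVC parabola has its vertex at x = 18/2 = 9, where AVC = 88 - 18·9 + 9^2 = $7.
Since P = $223 ≥ min AVC = $7, price covers variable cost and the firm should produce.
Set P = MC: 223 = 88 - 36x + 3x^2 → -135 - 36x + 3x^2 = 0. The roots are x = -3 and x = 15; the profit-maximizing output is on the rising part of MC, so x* = 15.
Check: AVC at x = 15 is $43 ≤ P, so revenue covers variable cost.
Profit = P·x − TC = 223·15 − 807 = $2538.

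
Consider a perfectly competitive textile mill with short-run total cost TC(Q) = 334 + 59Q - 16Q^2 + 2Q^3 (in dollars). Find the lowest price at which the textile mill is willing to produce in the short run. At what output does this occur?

The firm shuts down when price falls below the minimum of average variable cost. AVC = VC/Q = 59 - 16Q + 2Q^2.
dAVC/dQ = -16 + 4Q = 0 gives Q = 4. min AVC = 59 - 16·4 + 2·4^2 = 27.
So the shutdown price is $27.

$27 per unit, at Q = 4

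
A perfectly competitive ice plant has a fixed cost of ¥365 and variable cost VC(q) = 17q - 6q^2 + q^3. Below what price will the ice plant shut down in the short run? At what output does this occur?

¥8 per unit, at q = 3

Short-run supply begins at min AVC. From VC = 17q - 6q^2 + q^3, AVC = 17 - 6q + q^2.
dAVC/dq = -6 + 2q = 0 gives q = 3. min AVC = 17 - 6·3 + 3^2 = 8.
The firm shuts down for any P below ¥8.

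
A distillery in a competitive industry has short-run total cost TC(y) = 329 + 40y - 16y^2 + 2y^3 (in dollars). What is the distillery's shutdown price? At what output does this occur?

Short-run supply begins at min AVC. From VC = 40y - 16y^2 + 2y^3, AVC = 40 - 16y + 2y^2.
dAVC/dy = -16 + 4y = 0 gives y = 4. min AVC = 40 - 16·4 + 2·4^2 = 8.
The firm shuts down for any P below $8.

$8 per unit, at y = 4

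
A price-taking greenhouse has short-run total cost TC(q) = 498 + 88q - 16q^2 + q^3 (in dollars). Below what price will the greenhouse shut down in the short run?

$24 per unit

Short-run supply begins at min AVC. From VC = 88q - 16q^2 + q^3, AVC = 88 - 16q + q^2.
At the minimum of AVC, MC = AVC. MC = 88 - 32q + 3q^2; setting MC = AVC gives 2q^2 - 16q = 0, so q = 8. min AVC = 24.
For P < $24 the firm produces nothing.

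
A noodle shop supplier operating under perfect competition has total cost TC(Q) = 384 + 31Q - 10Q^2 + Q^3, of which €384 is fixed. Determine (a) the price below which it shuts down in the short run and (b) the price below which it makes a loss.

AVC = 31 - 10Q + Q^2; minimized at Q = 5, giving min AVC = €6. That is the shutdown price.
ATC = 384/Q + 31 - 10Q + Q^2. Setting dATC/dQ = −384/Q^2 − 10 + 2Q = 0 gives Q = 8 (since 2·8^3 − 10·8^2 = 384).
min ATC = 384/8 + 31 − 10·8 + 8^2 = €63. That is the break-even price.
For €6 ≤ P < €63 the firm produces at a loss; below €6 it shuts down.

Shutdown price = €6; break-even price = €63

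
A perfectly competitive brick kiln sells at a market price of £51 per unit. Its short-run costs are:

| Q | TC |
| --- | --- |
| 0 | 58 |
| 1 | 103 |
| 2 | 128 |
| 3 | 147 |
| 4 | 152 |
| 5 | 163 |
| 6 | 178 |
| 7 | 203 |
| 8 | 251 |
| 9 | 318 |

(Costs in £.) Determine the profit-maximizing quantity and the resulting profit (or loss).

Compute π = P·Q − TC at each output: Q=0: -58; Q=1: -52; Q=2: -26; Q=3: 6; Q=4: 52; Q=5: 92; Q=6: 128; Q=7: 154; Q=8: 157; Q=9: 141.
Profit is maximized at Q = 8. AVC there is 193/8 = £24.12 ≤ P, so producing beats shutting down (which would give -£58).

Q = 8; profit = £157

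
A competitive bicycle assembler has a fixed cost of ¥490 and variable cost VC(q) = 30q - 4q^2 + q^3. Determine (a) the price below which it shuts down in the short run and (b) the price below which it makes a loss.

Shutdown price = ¥26; break-even price = ¥121

Shutdown price = min AVC. AVC = 30 - 4q + q^2, with vertex at q = 2 and minimum ¥26.
ATC = 490/q + 30 - 4q + q^2. Setting dATC/dq = −490/q^2 − 4 + 2q = 0 gives q = 7 (since 2·7^3 − 4·7^2 = 490).
min ATC = 490/7 + 30 − 4·7 + 7^2 = ¥121. That is the break-even price.
Between these two prices the firm operates at a loss; above ¥121 it earns a profit.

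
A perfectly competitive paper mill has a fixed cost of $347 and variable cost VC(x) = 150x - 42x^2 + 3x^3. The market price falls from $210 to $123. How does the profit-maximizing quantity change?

MC = 150 - 84x + 9x^2; the shutdown threshold is min AVC = $3 (at x = 7).
With P = $210 above the shutdown price, P = MC gives x = 10.
At P = $123 ≥ min AVC, set P = MC: x = 9. The firm stays open but cuts output.

Output falls from 10 to 9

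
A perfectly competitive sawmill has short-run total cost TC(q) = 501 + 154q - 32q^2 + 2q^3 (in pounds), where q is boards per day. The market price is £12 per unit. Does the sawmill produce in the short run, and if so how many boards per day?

Shut down

From TC, MC = TC'(q) = 154 - 64q + 6q^2 and AVC = VC/q = 154 - 32q + 2q^2.
AVC is minimized where dAVC/dq = -32 + 4q = 0, at q = 8; min AVC = 154 - 32·8 + 2·8^2 = £26.
With P < min AVC (£12 < £26), every unit sold adds to the loss.
The firm minimizes its loss by shutting down and losing only its fixed cost of £501.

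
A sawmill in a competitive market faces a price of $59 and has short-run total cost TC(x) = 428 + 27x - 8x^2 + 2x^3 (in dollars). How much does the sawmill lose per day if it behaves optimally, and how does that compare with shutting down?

AVC = 27 - 8x + 2x^2; min AVC = $19 at x = 2. Since P = $59 ≥ min AVC, the firm produces.
MC = 27 - 16x + 6x^2. Setting P = MC and taking the root on the rising branch gives x* = 4.
TR = 59·4 = 236. TC = 428 + 108 = 536. Profit = 236 − 536 = -$300.
That loss of $300 beats the $428 the firm would lose by shutting down; producing recovers $128 of fixed cost.

Profit = -$300 at x = 4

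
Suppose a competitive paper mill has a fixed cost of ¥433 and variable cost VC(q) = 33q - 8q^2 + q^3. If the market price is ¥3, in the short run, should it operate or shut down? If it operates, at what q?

Shut down

Variable cost is VC = 33q - 8q^2 + q^3, so AVC = VC/q = 33 - 8q + q^2 and MC = dTC/dq = 33 - 16q + 3q^2.
AVC is minimized where dAVC/dq = -8 + 2q = 0, at q = 4; min AVC = 33 - 8·4 + 4^2 = ¥17.
P = ¥3 lies below min AVC = ¥17; no output level covers variable cost.
Best response: produce nothing and absorb the ¥433 fixed cost.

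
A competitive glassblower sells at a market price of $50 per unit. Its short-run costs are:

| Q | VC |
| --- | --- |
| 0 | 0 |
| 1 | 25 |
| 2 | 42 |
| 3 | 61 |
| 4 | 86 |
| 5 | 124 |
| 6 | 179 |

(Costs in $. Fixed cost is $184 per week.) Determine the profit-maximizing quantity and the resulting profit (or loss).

Q = 5; profit = -$58

Compute π = P·Q − TC at each output: Q=0: -184; Q=1: -159; Q=2: -126; Q=3: -95; Q=4: -70; Q=5: -58; Q=6: -63.
Profit is maximized at Q = 5. AVC there is 124/5 = $24.80 ≤ P, so producing beats shutting down (which would give -$184).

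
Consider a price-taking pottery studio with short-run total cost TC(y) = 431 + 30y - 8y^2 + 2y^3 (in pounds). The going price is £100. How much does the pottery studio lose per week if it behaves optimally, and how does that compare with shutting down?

AVC = 30 - 8y + 2y^2 has its minimum £22 at y = 2; price £100 clears that bar, so the firm operates.
MC = 30 - 16y + 6y^2. Setting P = MC and taking the root on the rising branch gives y* = 5.
TR = 100·5 = 500. TC = 431 + 200 = 631. Profit = 500 − 631 = -£131.
That loss of £131 beats the £431 the firm would lose by shutting down; producing recovers £300 of fixed cost.

Profit = -£131 at y = 5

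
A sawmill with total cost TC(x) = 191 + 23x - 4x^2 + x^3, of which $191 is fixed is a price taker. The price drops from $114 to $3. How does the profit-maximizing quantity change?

AVC = 23 - 4x + x^2, minimized at x = 2 where min AVC = $19. MC = 23 - 8x + 3x^2.
At P = $114 ≥ min AVC, set P = MC on the rising branch: x = 7.
At P = $3 < min AVC = $19, price no longer covers variable cost at any output, so the firm shuts down: x = 0.

Output falls from 7 to 0 (the firm shuts down)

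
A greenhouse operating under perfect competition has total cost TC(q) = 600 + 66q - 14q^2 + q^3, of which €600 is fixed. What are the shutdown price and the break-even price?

Shutdown price = €17; break-even price = €86

AVC = 66 - 14q + q^2; minimized at q = 7, giving min AVC = €17. That is the shutdown price.
ATC = 600/q + 66 - 14q + q^2. Setting dATC/dq = −600/q^2 − 14 + 2q = 0 gives q = 10 (since 2·10^3 − 14·10^2 = 600).
min ATC = 600/10 + 66 − 14·10 + 10^2 = €86. That is the break-even price.
Between these two prices the firm operates at a loss; above €86 it earns a profit.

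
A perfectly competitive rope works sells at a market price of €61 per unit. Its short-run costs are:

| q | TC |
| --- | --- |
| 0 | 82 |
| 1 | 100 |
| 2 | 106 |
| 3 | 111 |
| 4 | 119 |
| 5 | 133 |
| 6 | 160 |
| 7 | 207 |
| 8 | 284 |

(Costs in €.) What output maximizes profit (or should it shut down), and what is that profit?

Tabulate TR − TC: q=0: -82; q=1: -39; q=2: 16; q=3: 72; q=4: 125; q=5: 172; q=6: 206; q=7: 220; q=8: 204.
Profit is maximized at q = 7. AVC there is 125/7 = €17.86 ≤ P, so producing beats shutting down (which would give -€82).

q = 7; profit = €220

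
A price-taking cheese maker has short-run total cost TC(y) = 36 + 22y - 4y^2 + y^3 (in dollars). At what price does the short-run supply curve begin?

$18 per unit

The firm shuts down when price falls below the minimum of average variable cost. AVC = VC/y = 22 - 4y + y^2.
dAVC/dy = -4 + 2y = 0 gives y = 2. min AVC = 22 - 4·2 + 2^2 = 18.
So the shutdown price is $18.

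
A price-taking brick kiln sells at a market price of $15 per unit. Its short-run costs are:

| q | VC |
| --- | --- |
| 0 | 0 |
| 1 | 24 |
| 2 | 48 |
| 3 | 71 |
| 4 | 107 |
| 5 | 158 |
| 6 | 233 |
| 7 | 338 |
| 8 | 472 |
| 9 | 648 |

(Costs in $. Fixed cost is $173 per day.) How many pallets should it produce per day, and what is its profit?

q = 0 (shut down); profit = -$173

Compute π = P·q − TC at each output: q=0: -173; q=1: -182; q=2: -191; q=3: -199; q=4: -220; q=5: -256; q=6: -316; q=7: -406; q=8: -525; q=9: -686.
Profit is highest at q = 0. Equivalently, the lowest AVC in the table is 71/3 ≈ $23.67 at q = 3, and P = $15 falls below it — price never covers variable cost, so the firm shuts down and loses only its fixed cost.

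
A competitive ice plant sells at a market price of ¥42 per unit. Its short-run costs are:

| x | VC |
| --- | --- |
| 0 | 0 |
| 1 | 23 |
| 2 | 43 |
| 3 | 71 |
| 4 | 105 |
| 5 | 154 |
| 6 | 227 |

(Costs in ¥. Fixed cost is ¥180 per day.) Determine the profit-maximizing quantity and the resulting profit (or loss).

Tabulate TR − TC: x=0: -180; x=1: -161; x=2: -139; x=3: -125; x=4: -117; x=5: -124; x=6: -155.
Profit is maximized at x = 4. AVC there is 105/4 = ¥26.25 ≤ P, so producing beats shutting down (which would give -¥180).

x = 4; profit = -¥117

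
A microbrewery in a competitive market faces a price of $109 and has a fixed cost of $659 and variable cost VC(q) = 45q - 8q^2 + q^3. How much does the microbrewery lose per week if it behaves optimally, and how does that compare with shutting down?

Profit = -$147 at q = 8

AVC = 45 - 8q + q^2; min AVC = $29 at q = 4. Since P = $109 ≥ min AVC, the firm produces.
With MC = 45 - 16q + 3q^2, P = MC on the upward-sloping part at q* = 8.
TR = 109·8 = 872. TC = 659 + 360 = 1019. Profit = 872 − 1019 = -$147.
Shutting down would mean losing the fixed cost of $659, so operating at a loss of $147 is better by $512.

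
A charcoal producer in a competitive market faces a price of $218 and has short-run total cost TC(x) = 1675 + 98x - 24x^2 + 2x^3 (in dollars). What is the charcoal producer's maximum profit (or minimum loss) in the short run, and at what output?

Profit = -$75 at x = 10

AVC = 98 - 24x + 2x^2; min AVC = $26 at x = 6. Since P = $218 ≥ min AVC, the firm produces.
With MC = 98 - 48x + 6x^2, P = MC on the upward-sloping part at x* = 10.
TR = 218·10 = 2180. TC = 1675 + 580 = 2255. Profit = 2180 − 2255 = -$75.
That loss of $75 beats the $1675 the firm would lose by shutting down; producing recovers $1600 of fixed cost.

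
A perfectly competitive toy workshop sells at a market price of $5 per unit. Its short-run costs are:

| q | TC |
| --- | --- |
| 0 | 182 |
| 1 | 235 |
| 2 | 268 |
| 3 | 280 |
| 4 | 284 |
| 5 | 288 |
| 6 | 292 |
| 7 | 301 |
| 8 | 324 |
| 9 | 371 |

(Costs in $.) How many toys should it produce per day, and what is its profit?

q = 0 (shut down); profit = -$182

Profit at each row (π = 5q − TC): q=0: -182; q=1: -230; q=2: -258; q=3: -265; q=4: -264; q=5: -263; q=6: -262; q=7: -266; q=8: -284; q=9: -326.
Profit is highest at q = 0. Equivalently, the lowest AVC in the table is 119/7 ≈ $17 at q = 7, and P = $5 falls below it — price never covers variable cost, so the firm shuts down and loses only its fixed cost.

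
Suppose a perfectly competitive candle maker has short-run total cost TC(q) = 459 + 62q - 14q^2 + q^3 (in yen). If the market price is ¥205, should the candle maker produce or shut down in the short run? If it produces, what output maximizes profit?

Variable cost is VC = 62q - 14q^2 + q^3, so AVC = VC/q = 62 - 14q + q^2 and MC = dTC/dq = 62 - 28q + 3q^2.
The AVC parabola has its vertex at q = 14/2 = 7, where AVC = 62 - 14·7 + 7^2 = ¥13.
P = ¥205 exceeds min AVC = ¥13, so the firm stays open.
P = MC gives -143 - 28q + 3q^2 = 0, with roots -11/3 and 13. Take the larger (rising MC): q* = 13.
Check: AVC at q = 13 is ¥49 ≤ P, so revenue covers variable cost.
Profit = P·q − TC = 205·13 − 1096 = ¥1569.

Produce at q = 13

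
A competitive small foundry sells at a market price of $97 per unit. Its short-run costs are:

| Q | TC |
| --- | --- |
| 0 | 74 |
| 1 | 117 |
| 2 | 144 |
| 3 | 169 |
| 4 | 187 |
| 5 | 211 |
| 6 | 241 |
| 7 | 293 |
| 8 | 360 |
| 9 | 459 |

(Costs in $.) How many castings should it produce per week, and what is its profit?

Compute π = P·Q − TC at each output: Q=0: -74; Q=1: -20; Q=2: 50; Q=3: 122; Q=4: 201; Q=5: 274; Q=6: 341; Q=7: 386; Q=8: 416; Q=9: 414.
Profit is maximized at Q = 8. AVC there is 286/8 = $35.75 ≤ P, so producing beats shutting down (which would give -$74).

Q = 8; profit = $416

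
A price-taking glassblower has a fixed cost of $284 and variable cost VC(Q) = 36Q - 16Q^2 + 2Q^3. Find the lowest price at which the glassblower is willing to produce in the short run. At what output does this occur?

$4 per unit, at Q = 4

Short-run supply begins at min AVC. From VC = 36Q - 16Q^2 + 2Q^3, AVC = 36 - 16Q + 2Q^2.
At the minimum of AVC, MC = AVC. MC = 36 - 32Q + 6Q^2; setting MC = AVC gives 4Q^2 - 16Q = 0, so Q = 4. min AVC = 4.
For P < $4 the firm produces nothing.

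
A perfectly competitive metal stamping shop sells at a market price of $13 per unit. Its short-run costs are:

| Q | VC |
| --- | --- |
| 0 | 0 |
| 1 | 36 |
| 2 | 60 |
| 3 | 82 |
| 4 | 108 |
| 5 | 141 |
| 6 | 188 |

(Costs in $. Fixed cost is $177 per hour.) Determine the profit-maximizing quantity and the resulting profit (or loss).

Profit at each row (π = 13Q − TC): Q=0: -177; Q=1: -200; Q=2: -211; Q=3: -220; Q=4: -233; Q=5: -253; Q=6: -287.
Profit is highest at Q = 0. Equivalently, the lowest AVC in the table is 108/4 ≈ $27 at Q = 4, and P = $13 falls below it — price never covers variable cost, so the firm shuts down and loses only its fixed cost.

Q = 0 (shut down); profit = -$177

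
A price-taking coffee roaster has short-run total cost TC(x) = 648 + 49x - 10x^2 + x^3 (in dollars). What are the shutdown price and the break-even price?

Shutdown price = min AVC. AVC = 49 - 10x + x^2, with vertex at x = 5 and minimum $24.
ATC = 648/x + 49 - 10x + x^2. Setting dATC/dx = −648/x^2 − 10 + 2x = 0 gives x = 9 (since 2·9^3 − 10·9^2 = 648).
min ATC = 648/9 + 49 − 10·9 + 9^2 = $112. That is the break-even price.
Between these two prices the firm operates at a loss; above $112 it earns a profit.

Shutdown price = $24; break-even price = $112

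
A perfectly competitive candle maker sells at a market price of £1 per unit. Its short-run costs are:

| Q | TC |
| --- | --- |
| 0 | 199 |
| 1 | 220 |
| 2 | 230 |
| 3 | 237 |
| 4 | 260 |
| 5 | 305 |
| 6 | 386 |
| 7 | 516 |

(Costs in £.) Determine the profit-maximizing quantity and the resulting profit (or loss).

Q = 0 (shut down); profit = -£199

Profit at each row (π = 1Q − TC): Q=0: -199; Q=1: -219; Q=2: -228; Q=3: -234; Q=4: -256; Q=5: -300; Q=6: -380; Q=7: -509.
Profit is highest at Q = 0. Equivalently, the lowest AVC in the table is 38/3 ≈ £12.67 at Q = 3, and P = £1 falls below it — price never covers variable cost, so the firm shuts down and loses only its fixed cost.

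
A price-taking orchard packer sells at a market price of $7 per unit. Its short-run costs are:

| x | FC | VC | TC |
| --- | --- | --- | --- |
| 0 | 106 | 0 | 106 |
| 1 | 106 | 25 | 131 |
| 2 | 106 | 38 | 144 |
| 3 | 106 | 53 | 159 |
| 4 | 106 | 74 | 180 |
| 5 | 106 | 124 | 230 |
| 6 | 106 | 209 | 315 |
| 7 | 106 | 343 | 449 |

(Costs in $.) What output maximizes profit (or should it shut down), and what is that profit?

Compute π = P·x − TC at each output: x=0: -106; x=1: -124; x=2: -130; x=3: -138; x=4: -152; x=5: -195; x=6: -273; x=7: -400.
Profit is highest at x = 0. Equivalently, the lowest AVC in the table is 53/3 ≈ $17.67 at x = 3, and P = $7 falls below it — price never covers variable cost, so the firm shuts down and loses only its fixed cost.

x = 0 (shut down); profit = -$106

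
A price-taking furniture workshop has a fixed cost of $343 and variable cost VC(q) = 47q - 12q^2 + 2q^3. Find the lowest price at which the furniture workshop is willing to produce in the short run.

The firm shuts down when price falls below the minimum of average variable cost. AVC = VC/q = 47 - 12q + 2q^2.
dAVC/dq = -12 + 4q = 0 gives q = 3. min AVC = 47 - 12·3 + 2·3^2 = 29.
So the shutdown price is $29.

$29 per unit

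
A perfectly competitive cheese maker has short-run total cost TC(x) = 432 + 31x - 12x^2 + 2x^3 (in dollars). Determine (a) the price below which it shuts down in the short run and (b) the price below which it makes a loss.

Shutdown price = $13; break-even price = $103

AVC = 31 - 12x + 2x^2; minimized at x = 3, giving min AVC = $13. That is the shutdown price.
ATC = 432/x + 31 - 12x + 2x^2. Setting dATC/dx = −432/x^2 − 12 + 4x = 0 gives x = 6 (since 4·6^3 − 12·6^2 = 432).
min ATC = 432/6 + 31 − 12·6 + 2·6^2 = $103. That is the break-even price.
Between these two prices the firm operates at a loss; above $103 it earns a profit.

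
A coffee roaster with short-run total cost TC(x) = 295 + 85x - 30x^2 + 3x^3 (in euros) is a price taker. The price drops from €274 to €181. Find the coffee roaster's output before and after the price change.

Output falls from 9 to 8

AVC = 85 - 30x + 3x^2, minimized at x = 5 where min AVC = €10. MC = 85 - 60x + 9x^2.
At P = €274 ≥ min AVC, set P = MC on the rising branch: x = 9.
At P = €181 ≥ min AVC, set P = MC: x = 8. The firm stays open but cuts output.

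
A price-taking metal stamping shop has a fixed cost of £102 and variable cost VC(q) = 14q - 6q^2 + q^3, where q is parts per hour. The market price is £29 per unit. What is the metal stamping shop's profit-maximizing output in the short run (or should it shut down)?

Produce at q = 5

Variable cost is VC = 14q - 6q^2 + q^3, so AVC = VC/q = 14 - 6q + q^2 and MC = dTC/dq = 14 - 12q + 3q^2.
AVC hits its minimum where MC = AVC, at q = 3, giving min AVC = 14 - 6·3 + 3^2 = £5.
P = £29 exceeds min AVC = £5, so the firm stays open.
Solving P = MC: -15 - 12q + 3q^2 = 0 ⇒ q = -1 or 5. On the upward-sloping branch, q* = 5.
Check: AVC at q = 5 is £9 ≤ P, so revenue covers variable cost.
Profit = P·q − TC = 29·5 − 147 = -£2, a loss, but smaller than the £102 fixed cost the firm would lose by shutting down.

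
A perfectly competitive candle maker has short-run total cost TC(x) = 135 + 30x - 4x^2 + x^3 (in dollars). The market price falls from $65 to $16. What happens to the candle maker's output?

Output falls from 5 to 0 (the firm shuts down)

AVC = 30 - 4x + x^2, minimized at x = 2 where min AVC = $26. MC = 30 - 8x + 3x^2.
With P = $65 above the shutdown price, P = MC gives x = 5.
At P = $16 < min AVC = $26, price no longer covers variable cost at any output, so the firm shuts down: x = 0.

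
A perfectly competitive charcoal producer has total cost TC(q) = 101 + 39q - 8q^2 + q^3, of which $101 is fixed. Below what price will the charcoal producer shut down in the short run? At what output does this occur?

$23 per unit, at q = 4

The firm shuts down when price falls below the minimum of average variable cost. AVC = VC/q = 39 - 8q + q^2.
dAVC/dq = -8 + 2q = 0 gives q = 4. min AVC = 39 - 8·4 + 4^2 = 23.
So the shutdown price is $23.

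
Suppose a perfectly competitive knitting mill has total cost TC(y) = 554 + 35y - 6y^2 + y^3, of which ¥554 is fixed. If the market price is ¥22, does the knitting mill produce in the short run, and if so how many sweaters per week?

Shut down

Strip out fixed cost: VC = 35y - 6y^2 + y^3. Then AVC = 35 - 6y + y^2 and MC = 35 - 12y + 3y^2.
The AVC parabola has its vertex at y = 6/2 = 3, where AVC = 35 - 6·3 + 3^2 = ¥26.
P = ¥22 lies below min AVC = ¥26; no output level covers variable cost.
The firm minimizes its loss by shutting down and losing only its fixed cost of ¥554.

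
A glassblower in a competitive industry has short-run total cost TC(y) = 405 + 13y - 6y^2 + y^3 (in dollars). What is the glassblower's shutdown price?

$4 per unit

The shutdown price is the minimum of AVC. VC = 13y - 6y^2 + y^3, so AVC = 13 - 6y + y^2.
At the minimum of AVC, MC = AVC. MC = 13 - 12y + 3y^2; setting MC = AVC gives 2y^2 - 6y = 0, so y = 3. min AVC = 4.
So the shutdown price is $4.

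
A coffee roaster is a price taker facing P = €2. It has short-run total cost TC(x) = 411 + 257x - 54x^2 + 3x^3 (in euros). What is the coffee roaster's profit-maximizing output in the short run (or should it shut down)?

Variable cost is VC = 257x - 54x^2 + 3x^3, so AVC = VC/x = 257 - 54x + 3x^2 and MC = dTC/dx = 257 - 108x + 9x^2.
The AVC parabola has its vertex at x = 54/6 = 9, where AVC = 257 - 54·9 + 3·9^2 = €14.
P = €2 lies below min AVC = €14; no output level covers variable cost.
The firm minimizes its loss by shutting down and losing only its fixed cost of €411.

Shut down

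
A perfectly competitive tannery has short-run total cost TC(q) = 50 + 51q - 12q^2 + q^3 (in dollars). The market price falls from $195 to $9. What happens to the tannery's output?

Output falls from 12 to 0 (the firm shuts down)

MC = 51 - 24q + 3q^2; the shutdown threshold is min AVC = $15 (at q = 6).
With P = $195 above the shutdown price, P = MC gives q = 12.
At P = $9 < min AVC = $15, price no longer covers variable cost at any output, so the firm shuts down: q = 0.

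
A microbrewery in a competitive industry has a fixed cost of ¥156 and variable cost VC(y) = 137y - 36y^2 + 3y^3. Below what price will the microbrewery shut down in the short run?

The shutdown price is the minimum of AVC. VC = 137y - 36y^2 + 3y^3, so AVC = 137 - 36y + 3y^2.
At the minimum of AVC, MC = AVC. MC = 137 - 72y + 9y^2; setting MC = AVC gives 6y^2 - 36y = 0, so y = 6. min AVC = 29.
The firm shuts down for any P below ¥29.

¥29 per unit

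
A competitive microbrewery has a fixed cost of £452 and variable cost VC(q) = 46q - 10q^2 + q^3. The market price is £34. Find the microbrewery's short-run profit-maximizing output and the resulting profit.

AVC = 46 - 10q + q^2; min AVC = £21 at q = 5. Since P = £34 ≥ min AVC, the firm produces.
MC = 46 - 20q + 3q^2. Setting P = MC and taking the root on the rising branch gives q* = 6.
TR = 34·6 = 204. TC = 452 + 132 = 584. Profit = 204 − 584 = -£380.
By producing, the firm covers all variable cost plus £72 of fixed cost; shutting down would lose the full £452.

Profit = -£380 at q = 6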